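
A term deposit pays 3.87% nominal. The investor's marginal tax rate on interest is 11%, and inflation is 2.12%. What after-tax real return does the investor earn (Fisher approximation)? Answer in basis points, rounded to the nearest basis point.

After-tax nominal return = 3.87% × (1 − 0.11) = 3.4443%.
r ≈ 3.4443% − 2.12% → 132 basis points.

132 basis points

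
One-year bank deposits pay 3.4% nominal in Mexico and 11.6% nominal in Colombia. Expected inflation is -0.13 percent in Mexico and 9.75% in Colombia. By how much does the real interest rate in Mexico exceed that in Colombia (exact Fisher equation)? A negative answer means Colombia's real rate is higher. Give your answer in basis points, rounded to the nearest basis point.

Mexico: (1 + 0.0340)/(1 − 0.0013) − 1 = 3.5346%
Colombia: (1 + 0.1160)/(1 + 0.0975) − 1 = 1.6856%
Differential = 3.5346% − 1.6856% = 1.8489% → 185 basis points.

185 basis points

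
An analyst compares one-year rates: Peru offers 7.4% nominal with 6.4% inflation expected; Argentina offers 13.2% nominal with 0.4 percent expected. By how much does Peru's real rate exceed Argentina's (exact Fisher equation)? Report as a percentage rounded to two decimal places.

-11.81%

Peru: (1 + 0.0740)/(1 + 0.0640) − 1 = 0.9398%
Argentina: (1 + 0.1320)/(1 + 0.0040) − 1 = 12.7490%
Differential = 0.9398% − 12.7490% = -11.8092% → -11.81%.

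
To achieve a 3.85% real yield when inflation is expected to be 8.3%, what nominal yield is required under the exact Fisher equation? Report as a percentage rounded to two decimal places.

(1 + i) = (1 + r)(1 + π) = 1.03850 × 1.08300 = 1.1246955
i = 1.1246955 − 1, so the required nominal rate is 12.47%.

12.47%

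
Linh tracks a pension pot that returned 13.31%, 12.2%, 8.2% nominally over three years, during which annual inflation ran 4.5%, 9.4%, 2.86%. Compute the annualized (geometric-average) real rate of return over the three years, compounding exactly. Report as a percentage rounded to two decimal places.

5.37%

Nominal growth factor = 1.1331 × 1.1220 × 1.0820 = 1.37558793
Price-level growth factor = 1.0450 × 1.0940 × 1.0286 = 1.17592638
Real growth factor = 1.37558793 / 1.17592638 = 1.16979086
Annualized real rate = 1.16979086^(1/3) − 1 = 5.3665% → 5.37%.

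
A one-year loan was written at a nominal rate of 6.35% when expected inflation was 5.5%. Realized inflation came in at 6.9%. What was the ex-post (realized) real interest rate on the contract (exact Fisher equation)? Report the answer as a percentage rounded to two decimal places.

-0.51%

Ex-post: (1 + 0.0635)/(1 + 0.0690) − 1 = -0.5145%
So the realized real rate is -0.51%.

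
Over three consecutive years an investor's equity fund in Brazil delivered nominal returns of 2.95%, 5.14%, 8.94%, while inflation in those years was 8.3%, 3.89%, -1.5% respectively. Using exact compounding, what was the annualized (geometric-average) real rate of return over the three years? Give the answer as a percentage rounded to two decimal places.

2.09%

Nominal growth factor = 1.0295 × 1.0514 × 1.0894 = 1.17918432
Price-level growth factor = 1.0830 × 1.0389 × 0.9850 = 1.10825177
Real growth factor = 1.17918432 / 1.10825177 = 1.06400400
Annualized real rate = 1.06400400^(1/3) − 1 = 2.0895% → 2.09%.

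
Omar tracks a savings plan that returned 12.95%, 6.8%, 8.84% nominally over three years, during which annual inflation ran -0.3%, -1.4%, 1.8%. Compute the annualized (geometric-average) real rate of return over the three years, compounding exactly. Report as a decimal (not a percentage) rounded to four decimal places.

Nominal growth factor = 1.1295 × 1.0680 × 1.0884 = 1.31294345
Price-level growth factor = 0.9970 × 0.9860 × 1.0180 = 1.00073676
Real growth factor = 1.31294345 / 1.00073676 = 1.31197684
Annualized real rate = 1.31197684^(1/3) − 1 = 9.4734% → 0.0947.

0.0947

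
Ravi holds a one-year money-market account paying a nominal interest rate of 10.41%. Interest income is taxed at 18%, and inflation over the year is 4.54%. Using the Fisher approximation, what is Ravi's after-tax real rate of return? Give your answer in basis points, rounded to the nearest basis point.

After-tax nominal return = 10.41% × (1 − 0.18) = 8.5362%.
r ≈ 8.5362% − 4.54% → 400 basis points.

400 basis points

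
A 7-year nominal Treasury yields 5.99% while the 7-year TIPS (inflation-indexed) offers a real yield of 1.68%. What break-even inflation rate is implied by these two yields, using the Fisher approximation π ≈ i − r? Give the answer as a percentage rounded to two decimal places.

π ≈ i − r = 5.99% − 1.68% → 4.31%.

4.31%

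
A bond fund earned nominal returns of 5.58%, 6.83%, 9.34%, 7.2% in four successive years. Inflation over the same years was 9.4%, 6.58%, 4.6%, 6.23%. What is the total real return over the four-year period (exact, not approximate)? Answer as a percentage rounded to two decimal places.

2.04%

Compound the nominal returns: 1.0558 × 1.0683 × 1.0934 × 1.0720 = 1.322053.
Compound inflation: 1.0940 × 1.0658 × 1.0460 × 1.0623 = 1.295603.
Deflate: 1.322053 / 1.295603 = 1.020415.
Total real return = 1.020415 − 1 → 2.04%.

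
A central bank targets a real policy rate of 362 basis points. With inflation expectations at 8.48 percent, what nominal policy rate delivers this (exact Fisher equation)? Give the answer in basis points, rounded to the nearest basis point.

(1 + i) = (1 + r)(1 + π) = 1.03620 × 1.08480 = 1.12406976
i = 1.12406976 − 1, so the required nominal rate is 1241 basis points.

1241 basis points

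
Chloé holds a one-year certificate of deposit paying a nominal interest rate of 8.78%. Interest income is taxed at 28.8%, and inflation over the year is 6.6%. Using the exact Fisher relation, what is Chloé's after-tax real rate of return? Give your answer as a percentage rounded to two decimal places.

After-tax nominal return = 8.78% × (1 − 0.288) = 6.25136%.
1 + r = 1.0625136 / 1.06600 = 0.996729
After-tax real rate = 0.996729 − 1 → -0.33%.

-0.33%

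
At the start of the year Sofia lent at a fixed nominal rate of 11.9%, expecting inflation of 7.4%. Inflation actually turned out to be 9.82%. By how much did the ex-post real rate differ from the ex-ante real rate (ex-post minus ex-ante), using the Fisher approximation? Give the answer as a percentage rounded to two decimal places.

Ex-ante: 11.9% − 7.4% = 4.500%
Ex-post: 11.9% − 9.82% = 2.080%
Difference (ex-post − ex-ante) = -2.4200% → -2.42%.

-2.42%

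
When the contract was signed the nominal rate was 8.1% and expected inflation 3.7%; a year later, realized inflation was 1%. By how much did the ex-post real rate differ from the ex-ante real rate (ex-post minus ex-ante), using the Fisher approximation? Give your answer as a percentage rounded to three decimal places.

Ex-ante: 8.1% − 3.7% = 4.400%
Ex-post: 8.1% − 1% = 7.100%
Difference (ex-post − ex-ante) = 2.7000% → 2.700%.

2.700%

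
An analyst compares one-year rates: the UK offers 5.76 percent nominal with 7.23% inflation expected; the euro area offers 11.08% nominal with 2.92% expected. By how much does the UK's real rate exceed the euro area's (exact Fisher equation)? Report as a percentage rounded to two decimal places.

The UK: (1 + 0.0576)/(1 + 0.0723) − 1 = -1.3709%
The euro area: (1 + 0.1108)/(1 + 0.0292) − 1 = 7.9285%
Differential = -1.3709% − 7.9285% = -9.2994% → -9.30%.

-9.30%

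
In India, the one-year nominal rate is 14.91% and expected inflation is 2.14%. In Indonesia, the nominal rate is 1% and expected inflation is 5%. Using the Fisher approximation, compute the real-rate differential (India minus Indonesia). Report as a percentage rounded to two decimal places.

India: 14.91% − 2.14% = 12.770%
Indonesia: 1% − 5% = -4.000%
Differential = 16.770% → 16.77%.

16.77%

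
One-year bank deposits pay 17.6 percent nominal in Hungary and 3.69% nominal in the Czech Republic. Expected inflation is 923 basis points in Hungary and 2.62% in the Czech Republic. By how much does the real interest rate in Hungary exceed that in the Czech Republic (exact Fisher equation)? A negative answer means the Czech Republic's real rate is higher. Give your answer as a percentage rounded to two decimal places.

Hungary: (1 + 0.1760)/(1 + 0.0923) − 1 = 7.6627%
The Czech Republic: (1 + 0.0369)/(1 + 0.0262) − 1 = 1.0427%
Differential = 7.6627% − 1.0427% = 6.6200% → 6.62%.

6.62%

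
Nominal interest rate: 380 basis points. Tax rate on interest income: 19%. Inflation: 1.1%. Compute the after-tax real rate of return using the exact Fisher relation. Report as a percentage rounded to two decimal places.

After-tax nominal return = 3.8% × (1 − 0.19) = 3.0780%.
1 + r = 1.03078 / 1.01100 = 1.019565
After-tax real rate = 1.019565 − 1 → 1.96%.

1.96%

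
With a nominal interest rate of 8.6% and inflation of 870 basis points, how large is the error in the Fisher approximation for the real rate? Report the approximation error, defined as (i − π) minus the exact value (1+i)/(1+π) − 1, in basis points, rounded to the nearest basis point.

Approximate: r ≈ 8.600% − 8.700% = -0.1000%
Exact: (1 + 0.0860)/(1 + 0.0870) − 1 = -0.0920%
Error = -0.1000% − (-0.0920%) = -0.0080% → -1 basis points.

-1 basis points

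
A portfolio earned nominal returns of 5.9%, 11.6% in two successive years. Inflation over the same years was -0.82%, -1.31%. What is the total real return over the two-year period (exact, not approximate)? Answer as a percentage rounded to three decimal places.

20.743%

Nominal growth factor = 1.0590 × 1.1160 = 1.181844
Price-level growth factor = 0.9918 × 0.9869 = 0.978807
Real growth factor = 1.181844 / 0.978807 = 1.207433
Total real return = 1.207433 − 1 → 20.743%.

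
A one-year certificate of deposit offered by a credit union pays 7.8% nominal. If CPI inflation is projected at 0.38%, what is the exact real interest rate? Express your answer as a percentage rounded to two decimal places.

7.39%

By the Fisher identity, 1 + r = (1 + i)/(1 + π).
1 + r = 1.07800 / 1.00380 = 1.073919
r = 1.073919 − 1 = 7.3919%, i.e. 7.39%.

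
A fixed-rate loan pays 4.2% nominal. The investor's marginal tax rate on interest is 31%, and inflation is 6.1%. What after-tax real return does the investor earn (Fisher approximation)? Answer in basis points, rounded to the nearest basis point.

After-tax nominal return = 4.2% × (1 − 0.31) = 2.8980%.
r ≈ 2.8980% − 6.1% → -320 basis points.

-320 basis points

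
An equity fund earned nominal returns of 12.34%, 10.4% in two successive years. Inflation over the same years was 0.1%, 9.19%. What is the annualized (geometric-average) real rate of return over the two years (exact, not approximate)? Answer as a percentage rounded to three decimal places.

Compound the nominal returns: 1.1234 × 1.1040 = 1.24023360.
Compound inflation: 1.0010 × 1.0919 = 1.09299190.
Deflate: 1.24023360 / 1.09299190 = 1.13471436.
Annualized real rate = 1.13471436^(1/2) − 1 = 6.5230% → 6.523%.

6.523%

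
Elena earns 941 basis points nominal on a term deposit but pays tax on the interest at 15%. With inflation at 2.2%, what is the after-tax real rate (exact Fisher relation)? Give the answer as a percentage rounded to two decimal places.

5.67%

After-tax nominal return = 9.41% × (1 − 0.15) = 7.9985%.
1 + r = 1.079985 / 1.02200 = 1.056737
After-tax real rate = 1.056737 − 1 → 5.67%.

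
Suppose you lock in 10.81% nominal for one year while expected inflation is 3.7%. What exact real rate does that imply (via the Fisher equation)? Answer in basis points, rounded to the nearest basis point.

By the Fisher equation, 1 + r = (1 + i)/(1 + π).
1 + r = 1.10810 / 1.03700 = 1.068563
r = 1.068563 − 1 = 6.8563%, i.e. 686 basis points.

686 basis points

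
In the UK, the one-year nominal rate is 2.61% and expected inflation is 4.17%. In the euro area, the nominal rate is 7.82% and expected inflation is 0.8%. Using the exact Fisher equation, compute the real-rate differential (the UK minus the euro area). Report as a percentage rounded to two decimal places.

The UK: (1 + 0.0261)/(1 + 0.0417) − 1 = -1.4976%
The euro area: (1 + 0.0782)/(1 + 0.0080) − 1 = 6.9643%
Differential = -1.4976% − 6.9643% = -8.4618% → -8.46%.

-8.46%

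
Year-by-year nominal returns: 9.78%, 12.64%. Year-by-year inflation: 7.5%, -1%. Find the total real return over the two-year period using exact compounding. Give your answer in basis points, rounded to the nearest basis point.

1619 basis points

Compound the nominal returns: 1.0978 × 1.1264 = 1.236562.
Compound inflation: 1.0750 × 0.9900 = 1.064250.
Deflate: 1.236562 / 1.064250 = 1.161909.
Total real return = 1.161909 − 1 → 1619 basis points.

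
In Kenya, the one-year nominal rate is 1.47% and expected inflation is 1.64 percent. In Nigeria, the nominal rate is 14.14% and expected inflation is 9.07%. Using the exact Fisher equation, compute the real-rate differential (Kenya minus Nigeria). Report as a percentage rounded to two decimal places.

-4.82%

Kenya: (1 + 0.0147)/(1 + 0.0164) − 1 = -0.1673%
Nigeria: (1 + 0.1414)/(1 + 0.0907) − 1 = 4.6484%
Differential = -0.1673% − 4.6484% = -4.8156% → -4.82%.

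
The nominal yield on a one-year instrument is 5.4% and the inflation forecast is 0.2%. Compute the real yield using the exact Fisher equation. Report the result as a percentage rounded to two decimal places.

By the Fisher relation, 1 + r = (1 + i)/(1 + π).
1 + r = 1.05400 / 1.00200 = 1.051896
r = 1.051896 − 1 = 5.1896%, i.e. 5.19%.

5.19%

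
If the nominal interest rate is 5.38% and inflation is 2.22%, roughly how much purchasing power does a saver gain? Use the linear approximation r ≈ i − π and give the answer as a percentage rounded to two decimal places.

3.16%

r ≈ i − π = 5.38% − 2.22% = 3.16%.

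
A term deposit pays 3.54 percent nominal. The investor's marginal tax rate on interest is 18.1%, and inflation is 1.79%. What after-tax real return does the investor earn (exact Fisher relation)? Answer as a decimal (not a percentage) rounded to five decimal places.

0.01090

After-tax nominal return = 3.54% × (1 − 0.181) = 2.89926%.
1 + r = 1.0289926 / 1.01790 = 1.010898
After-tax real rate = 1.010898 − 1 → 0.01090.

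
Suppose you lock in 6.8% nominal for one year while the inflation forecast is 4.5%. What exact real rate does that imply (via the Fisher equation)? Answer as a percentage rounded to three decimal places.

By the Fisher equation, 1 + r = (1 + i)/(1 + π).
1 + r = 1.06800 / 1.04500 = 1.022010
r = 1.022010 − 1 = 2.2010%, i.e. 2.201%.

2.201%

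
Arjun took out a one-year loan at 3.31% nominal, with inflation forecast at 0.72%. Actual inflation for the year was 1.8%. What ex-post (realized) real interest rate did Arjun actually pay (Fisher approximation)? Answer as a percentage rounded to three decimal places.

Ex-post: 3.31% − 1.8% = 1.510%
So the realized real rate is 1.510%.

1.510%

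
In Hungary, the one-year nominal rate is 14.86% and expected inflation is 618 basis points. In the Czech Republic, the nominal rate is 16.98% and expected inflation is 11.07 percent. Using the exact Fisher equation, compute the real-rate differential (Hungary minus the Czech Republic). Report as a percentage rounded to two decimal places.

2.85%

Hungary: (1 + 0.1486)/(1 + 0.0618) − 1 = 8.1748%
The Czech Republic: (1 + 0.1698)/(1 + 0.1107) − 1 = 5.3210%
Differential = 8.1748% − 5.3210% = 2.8538% → 2.85%.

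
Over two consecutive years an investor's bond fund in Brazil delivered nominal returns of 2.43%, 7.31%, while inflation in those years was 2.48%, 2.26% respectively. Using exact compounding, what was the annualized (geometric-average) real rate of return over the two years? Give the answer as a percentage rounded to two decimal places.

2.41%

Compound the nominal returns: 1.0243 × 1.0731 = 1.09917633.
Compound inflation: 1.0248 × 1.0226 = 1.04796048.
Deflate: 1.09917633 / 1.04796048 = 1.04887193.
Annualized real rate = 1.04887193^(1/2) − 1 = 2.4144% → 2.41%.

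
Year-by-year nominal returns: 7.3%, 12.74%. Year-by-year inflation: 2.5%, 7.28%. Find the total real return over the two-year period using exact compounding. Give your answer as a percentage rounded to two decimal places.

10.01%

Compound the nominal returns: 1.0730 × 1.1274 = 1.209700.
Compound inflation: 1.0250 × 1.0728 = 1.099620.
Deflate: 1.209700 / 1.099620 = 1.100107.
Total real return = 1.100107 − 1 → 10.01%.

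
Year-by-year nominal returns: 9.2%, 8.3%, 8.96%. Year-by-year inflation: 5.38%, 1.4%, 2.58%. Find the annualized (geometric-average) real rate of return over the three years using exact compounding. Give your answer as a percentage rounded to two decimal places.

Compound the nominal returns: 1.0920 × 1.0830 × 1.0896 = 1.28860019.
Compound inflation: 1.0538 × 1.0140 × 1.0258 = 1.09612187.
Deflate: 1.28860019 / 1.09612187 = 1.17559937.
Annualized real rate = 1.17559937^(1/3) − 1 = 5.5407% → 5.54%.

5.54%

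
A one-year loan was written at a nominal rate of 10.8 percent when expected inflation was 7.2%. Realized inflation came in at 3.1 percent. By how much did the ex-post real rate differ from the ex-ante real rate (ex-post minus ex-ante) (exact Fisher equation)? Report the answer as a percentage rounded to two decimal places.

Ex-ante: (1 + 0.1080)/(1 + 0.0720) − 1 = 3.3582%
Ex-post: (1 + 0.1080)/(1 + 0.0310) − 1 = 7.4685%
Difference (ex-post − ex-ante) = 4.1103% → 4.11%.

4.11%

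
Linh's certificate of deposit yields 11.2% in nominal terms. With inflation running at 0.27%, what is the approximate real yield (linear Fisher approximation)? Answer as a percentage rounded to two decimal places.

r ≈ i − π = 11.2% − 0.27% = 10.93%.

10.93%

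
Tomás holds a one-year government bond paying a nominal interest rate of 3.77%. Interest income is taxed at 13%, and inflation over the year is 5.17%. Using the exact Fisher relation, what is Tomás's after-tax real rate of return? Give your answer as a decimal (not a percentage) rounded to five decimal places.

After-tax nominal return = 3.77% × (1 − 0.13) = 3.2799%.
1 + r = 1.032799 / 1.05170 = 0.982028
After-tax real rate = 0.982028 − 1 → -0.01797.

-0.01797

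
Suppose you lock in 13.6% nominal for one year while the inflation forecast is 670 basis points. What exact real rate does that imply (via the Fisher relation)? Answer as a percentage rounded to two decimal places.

By the Fisher relation, 1 + r = (1 + i)/(1 + π).
1 + r = 1.13600 / 1.06700 = 1.064667
r = 1.064667 − 1 = 6.4667%, i.e. 6.47%.

6.47%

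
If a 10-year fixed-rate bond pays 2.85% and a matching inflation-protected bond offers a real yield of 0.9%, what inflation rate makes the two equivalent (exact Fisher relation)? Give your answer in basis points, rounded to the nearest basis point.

(1 + π) = (1 + i)/(1 + r) = 1.02850 / 1.00900 = 1.019326
Break-even inflation = 1.019326 − 1 → 193 basis points.

193 basis points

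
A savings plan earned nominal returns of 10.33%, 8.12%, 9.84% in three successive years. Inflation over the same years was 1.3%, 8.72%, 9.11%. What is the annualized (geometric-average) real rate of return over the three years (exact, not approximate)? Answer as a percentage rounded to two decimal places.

Compound the nominal returns: 1.1033 × 1.0812 × 1.0984 = 1.31026814.
Compound inflation: 1.0130 × 1.0872 × 1.0911 = 1.20166509.
Deflate: 1.31026814 / 1.20166509 = 1.09037713.
Annualized real rate = 1.09037713^(1/3) − 1 = 2.9261% → 2.93%.

2.93%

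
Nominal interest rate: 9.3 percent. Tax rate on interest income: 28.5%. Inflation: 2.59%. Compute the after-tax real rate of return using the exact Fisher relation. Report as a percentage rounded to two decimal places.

After-tax nominal return = 9.3% × (1 − 0.285) = 6.6495%.
1 + r = 1.066495 / 1.02590 = 1.039570
After-tax real rate = 1.039570 − 1 → 3.96%.

3.96%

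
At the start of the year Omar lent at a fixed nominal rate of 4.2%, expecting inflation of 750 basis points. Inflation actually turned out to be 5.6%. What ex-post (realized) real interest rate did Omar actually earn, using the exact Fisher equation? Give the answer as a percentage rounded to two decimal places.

-1.33%

Ex-post: (1 + 0.0420)/(1 + 0.0560) − 1 = -1.3258%
So the realized real rate is -1.33%.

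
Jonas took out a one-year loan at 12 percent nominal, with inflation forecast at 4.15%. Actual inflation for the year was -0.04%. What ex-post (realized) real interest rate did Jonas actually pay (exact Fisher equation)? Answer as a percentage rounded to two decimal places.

12.04%

Ex-post: (1 + 0.1200)/(1 − 0.0004) − 1 = 12.0448%
So the realized real rate is 12.04%.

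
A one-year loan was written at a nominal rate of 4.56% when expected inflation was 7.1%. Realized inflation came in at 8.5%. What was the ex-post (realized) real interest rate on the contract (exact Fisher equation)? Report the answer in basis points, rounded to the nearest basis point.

-363 basis points

Ex-post: (1 + 0.0456)/(1 + 0.0850) − 1 = -3.6313%
So the realized real rate is -363 basis points.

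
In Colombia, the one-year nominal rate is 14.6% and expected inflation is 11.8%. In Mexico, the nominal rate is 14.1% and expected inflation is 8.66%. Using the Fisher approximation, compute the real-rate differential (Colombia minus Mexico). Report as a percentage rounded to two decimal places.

Colombia: 14.6% − 11.8% = 2.800%
Mexico: 14.1% − 8.66% = 5.440%
Differential = -2.640% → -2.64%.

-2.64%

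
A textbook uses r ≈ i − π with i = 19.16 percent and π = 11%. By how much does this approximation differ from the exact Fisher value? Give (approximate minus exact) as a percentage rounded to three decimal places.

0.809%

Approximate: r ≈ 19.160% − 11.000% = 8.1600%
Exact: (1 + 0.1916)/(1 + 0.1100) − 1 = 7.3514%
Error = 8.1600% − 7.3514% = 0.8086% → 0.809%.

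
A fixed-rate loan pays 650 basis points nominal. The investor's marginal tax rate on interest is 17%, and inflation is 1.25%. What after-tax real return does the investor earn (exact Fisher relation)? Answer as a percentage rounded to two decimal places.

After-tax nominal return = 6.5% × (1 − 0.17) = 5.3950%.
1 + r = 1.05395 / 1.01250 = 1.040938
After-tax real rate = 1.040938 − 1 → 4.09%.

4.09%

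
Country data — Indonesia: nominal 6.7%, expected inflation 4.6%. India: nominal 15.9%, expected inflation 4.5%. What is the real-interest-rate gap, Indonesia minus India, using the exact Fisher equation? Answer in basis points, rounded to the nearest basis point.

Indonesia: (1 + 0.0670)/(1 + 0.0460) − 1 = 2.0076%
India: (1 + 0.1590)/(1 + 0.0450) − 1 = 10.9091%
Differential = 2.0076% − 10.9091% = -8.9014% → -890 basis points.

-890 basis points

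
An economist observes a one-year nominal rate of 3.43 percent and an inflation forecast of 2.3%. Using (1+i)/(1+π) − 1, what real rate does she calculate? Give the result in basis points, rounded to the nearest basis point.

110 basis points

By the Fisher identity, 1 + r = (1 + i)/(1 + π).
1 + r = 1.03430 / 1.02300 = 1.011046
r = 1.011046 − 1 = 1.1046%, i.e. 110 basis points.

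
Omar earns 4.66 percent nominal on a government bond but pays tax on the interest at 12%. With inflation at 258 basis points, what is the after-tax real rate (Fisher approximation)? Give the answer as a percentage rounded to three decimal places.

1.521%

After-tax nominal return = 4.66% × (1 − 0.12) = 4.1008%.
r ≈ 4.1008% − 2.58% → 1.521%.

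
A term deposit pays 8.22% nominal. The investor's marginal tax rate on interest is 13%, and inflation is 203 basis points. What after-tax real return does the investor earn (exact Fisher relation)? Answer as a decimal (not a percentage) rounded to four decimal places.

0.0502

After-tax nominal return = 8.22% × (1 − 0.13) = 7.1514%.
1 + r = 1.071514 / 1.02030 = 1.050195
After-tax real rate = 1.050195 − 1 → 0.0502.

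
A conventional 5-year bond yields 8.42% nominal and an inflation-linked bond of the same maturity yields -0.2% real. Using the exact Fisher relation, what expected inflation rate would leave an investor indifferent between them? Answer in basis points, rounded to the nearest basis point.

864 basis points

(1 + π) = (1 + i)/(1 + r) = 1.08420 / 0.99800 = 1.086373
Break-even inflation = 1.086373 − 1 → 864 basis points.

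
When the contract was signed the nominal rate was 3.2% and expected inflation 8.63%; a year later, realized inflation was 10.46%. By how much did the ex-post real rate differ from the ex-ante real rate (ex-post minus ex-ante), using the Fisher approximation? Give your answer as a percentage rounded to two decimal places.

-1.83%

Ex-ante: 3.2% − 8.63% = -5.430%
Ex-post: 3.2% − 10.46% = -7.260%
Difference (ex-post − ex-ante) = -1.8300% → -1.83%.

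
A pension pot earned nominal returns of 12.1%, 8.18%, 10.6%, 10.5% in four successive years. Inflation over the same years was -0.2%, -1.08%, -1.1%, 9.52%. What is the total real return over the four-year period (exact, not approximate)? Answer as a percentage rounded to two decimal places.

38.60%

Compound the nominal returns: 1.1210 × 1.0818 × 1.1060 × 1.1050 = 1.482074.
Compound inflation: 0.9980 × 0.9892 × 0.9890 × 1.0952 = 1.069312.
Deflate: 1.482074 / 1.069312 = 1.386008.
Total real return = 1.386008 − 1 → 38.60%.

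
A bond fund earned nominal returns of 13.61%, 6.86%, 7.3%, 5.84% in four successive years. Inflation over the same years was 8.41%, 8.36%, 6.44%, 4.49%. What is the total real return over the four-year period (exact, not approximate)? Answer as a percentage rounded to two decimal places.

Compound the nominal returns: 1.1361 × 1.0686 × 1.0730 × 1.0584 = 1.378737.
Compound inflation: 1.0841 × 1.0836 × 1.0644 × 1.0449 = 1.306526.
Deflate: 1.378737 / 1.306526 = 1.055269.
Total real return = 1.055269 − 1 → 5.53%.

5.53%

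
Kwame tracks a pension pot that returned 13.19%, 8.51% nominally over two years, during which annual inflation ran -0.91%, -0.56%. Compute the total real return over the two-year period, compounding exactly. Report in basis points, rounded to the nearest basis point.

2465 basis points

Nominal growth factor = 1.1319 × 1.0851 = 1.228225
Price-level growth factor = 0.9909 × 0.9944 = 0.985351
Real growth factor = 1.228225 / 0.985351 = 1.246484
Total real return = 1.246484 − 1 → 2465 basis points.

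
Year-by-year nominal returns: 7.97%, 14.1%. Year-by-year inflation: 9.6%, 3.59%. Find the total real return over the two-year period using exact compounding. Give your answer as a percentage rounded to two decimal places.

8.51%

Compound the nominal returns: 1.0797 × 1.1410 = 1.231938.
Compound inflation: 1.0960 × 1.0359 = 1.135346.
Deflate: 1.231938 / 1.135346 = 1.085077.
Total real return = 1.085077 − 1 → 8.51%.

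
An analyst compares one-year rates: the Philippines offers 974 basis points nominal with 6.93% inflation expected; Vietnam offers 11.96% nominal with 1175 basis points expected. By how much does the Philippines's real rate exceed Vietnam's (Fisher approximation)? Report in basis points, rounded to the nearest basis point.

260 basis points

The Philippines: 9.74% − 6.93% = 2.810%
Vietnam: 11.96% − 11.75% = 0.210%
Differential = 2.600% → 260 basis points.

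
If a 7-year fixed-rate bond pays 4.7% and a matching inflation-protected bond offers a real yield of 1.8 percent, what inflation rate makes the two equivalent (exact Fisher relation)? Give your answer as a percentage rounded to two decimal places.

(1 + π) = (1 + i)/(1 + r) = 1.04700 / 1.01800 = 1.028487
Break-even inflation = 1.028487 − 1 → 2.85%.

2.85%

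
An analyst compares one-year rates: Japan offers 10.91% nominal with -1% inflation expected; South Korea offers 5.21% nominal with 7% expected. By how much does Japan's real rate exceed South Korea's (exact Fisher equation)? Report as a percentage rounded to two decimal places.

Japan: (1 + 0.1091)/(1 − 0.0100) − 1 = 12.0303%
South Korea: (1 + 0.0521)/(1 + 0.0700) − 1 = -1.6729%
Differential = 12.0303% − (-1.6729%) = 13.7032% → 13.70%.

13.70%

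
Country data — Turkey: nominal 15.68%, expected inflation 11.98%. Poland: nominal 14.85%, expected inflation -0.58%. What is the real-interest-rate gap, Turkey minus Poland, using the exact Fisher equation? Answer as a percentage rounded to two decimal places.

-12.22%

Turkey: (1 + 0.1568)/(1 + 0.1198) − 1 = 3.3042%
Poland: (1 + 0.1485)/(1 − 0.0058) − 1 = 15.5200%
Differential = 3.3042% − 15.5200% = -12.2159% → -12.22%.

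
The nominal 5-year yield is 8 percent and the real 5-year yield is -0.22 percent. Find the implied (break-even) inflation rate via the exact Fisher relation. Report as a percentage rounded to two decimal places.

(1 + π) = (1 + i)/(1 + r) = 1.08000 / 0.99780 = 1.082381
Break-even inflation = 1.082381 − 1 → 8.24%.

8.24%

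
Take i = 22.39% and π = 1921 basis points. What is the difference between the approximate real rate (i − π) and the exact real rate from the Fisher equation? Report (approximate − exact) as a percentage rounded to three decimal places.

0.512%

Approximate: r ≈ 22.390% − 19.210% = 3.1800%
Exact: (1 + 0.2239)/(1 + 0.1921) − 1 = 2.6676%
Error = 3.1800% − 2.6676% = 0.5124% → 0.512%.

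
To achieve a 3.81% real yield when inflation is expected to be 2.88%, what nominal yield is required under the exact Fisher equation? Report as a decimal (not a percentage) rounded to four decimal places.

(1 + i) = (1 + r)(1 + π) = 1.03810 × 1.02880 = 1.06799728
i = 1.06799728 − 1, so the required nominal rate is 0.0680.

0.0680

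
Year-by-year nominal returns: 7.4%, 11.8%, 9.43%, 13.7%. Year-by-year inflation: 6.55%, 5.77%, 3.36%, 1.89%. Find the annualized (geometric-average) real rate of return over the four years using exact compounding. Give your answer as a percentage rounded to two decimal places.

Nominal growth factor = 1.0740 × 1.1180 × 1.0943 × 1.1370 = 1.49397369
Price-level growth factor = 1.0655 × 1.0577 × 1.0336 × 1.0189 = 1.18686144
Real growth factor = 1.49397369 / 1.18686144 = 1.25875998
Annualized real rate = 1.25875998^(1/4) − 1 = 5.9219% → 5.92%.

5.92%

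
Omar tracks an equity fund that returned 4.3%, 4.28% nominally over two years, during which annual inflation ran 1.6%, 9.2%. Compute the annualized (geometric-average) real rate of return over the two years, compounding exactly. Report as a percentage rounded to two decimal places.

Compound the nominal returns: 1.0430 × 1.0428 = 1.08764040.
Compound inflation: 1.0160 × 1.0920 = 1.10947200.
Deflate: 1.08764040 / 1.10947200 = 0.98032253.
Annualized real rate = 0.98032253^(1/2) − 1 = -0.9888% → -0.99%.

-0.99%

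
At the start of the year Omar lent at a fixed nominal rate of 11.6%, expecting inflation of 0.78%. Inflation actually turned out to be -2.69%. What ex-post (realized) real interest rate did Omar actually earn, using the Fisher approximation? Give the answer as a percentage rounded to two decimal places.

14.29%

Ex-post: 11.6% − (-2.69%) = 14.290%
So the realized real rate is 14.29%.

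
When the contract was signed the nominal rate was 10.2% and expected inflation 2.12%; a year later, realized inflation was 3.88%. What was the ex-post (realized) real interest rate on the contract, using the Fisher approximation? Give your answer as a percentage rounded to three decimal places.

Ex-post: 10.2% − 3.88% = 6.320%
So the realized real rate is 6.320%.

6.320%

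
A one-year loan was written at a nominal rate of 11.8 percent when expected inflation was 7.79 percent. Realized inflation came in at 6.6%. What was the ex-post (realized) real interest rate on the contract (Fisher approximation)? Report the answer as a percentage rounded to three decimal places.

Ex-post: 11.8% − 6.6% = 5.200%
So the realized real rate is 5.200%.

5.200%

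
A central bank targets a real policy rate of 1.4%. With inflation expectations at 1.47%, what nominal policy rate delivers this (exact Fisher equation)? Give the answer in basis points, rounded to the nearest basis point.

289 basis points

(1 + i) = (1 + r)(1 + π) = 1.01400 × 1.01470 = 1.0289058
i = 1.0289058 − 1, so the required nominal rate is 289 basis points.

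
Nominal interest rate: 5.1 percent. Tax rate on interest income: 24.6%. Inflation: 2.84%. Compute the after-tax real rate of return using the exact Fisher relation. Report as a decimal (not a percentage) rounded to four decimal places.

After-tax nominal return = 5.1% × (1 − 0.246) = 3.8454%.
1 + r = 1.038454 / 1.02840 = 1.009776
After-tax real rate = 1.009776 − 1 → 0.0098.

0.0098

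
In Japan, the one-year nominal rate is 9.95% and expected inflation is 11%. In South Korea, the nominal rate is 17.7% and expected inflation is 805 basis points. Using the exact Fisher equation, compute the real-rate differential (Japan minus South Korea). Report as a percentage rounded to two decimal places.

-9.88%

Japan: (1 + 0.0995)/(1 + 0.1100) − 1 = -0.9459%
South Korea: (1 + 0.1770)/(1 + 0.0805) − 1 = 8.9311%
Differential = -0.9459% − 8.9311% = -9.8770% → -9.88%.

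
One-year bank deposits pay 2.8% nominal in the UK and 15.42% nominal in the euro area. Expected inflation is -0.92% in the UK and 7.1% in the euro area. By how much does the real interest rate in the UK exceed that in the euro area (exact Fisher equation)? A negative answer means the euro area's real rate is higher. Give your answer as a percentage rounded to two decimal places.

The UK: (1 + 0.0280)/(1 − 0.0092) − 1 = 3.7545%
The euro area: (1 + 0.1542)/(1 + 0.0710) − 1 = 7.7684%
Differential = 3.7545% − 7.7684% = -4.0139% → -4.01%.

-4.01%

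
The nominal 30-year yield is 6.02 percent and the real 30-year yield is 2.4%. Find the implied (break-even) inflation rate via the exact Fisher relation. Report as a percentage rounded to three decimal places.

(1 + π) = (1 + i)/(1 + r) = 1.06020 / 1.02400 = 1.035352
Break-even inflation = 1.035352 − 1 → 3.535%.

3.535%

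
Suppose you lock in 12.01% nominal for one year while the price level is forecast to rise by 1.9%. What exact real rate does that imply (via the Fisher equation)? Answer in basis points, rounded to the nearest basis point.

1 + r = 1.12010 / 1.01900 = 1.099215
r = 1.099215 − 1 = 9.9215%, i.e. 992 basis points.

992 basis points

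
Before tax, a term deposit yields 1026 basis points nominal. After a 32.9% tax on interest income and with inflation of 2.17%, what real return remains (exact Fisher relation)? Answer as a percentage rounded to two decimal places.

4.61%

After-tax nominal return = 10.26% × (1 − 0.329) = 6.88446%.
1 + r = 1.0688446 / 1.02170 = 1.046143
After-tax real rate = 1.046143 − 1 → 4.61%.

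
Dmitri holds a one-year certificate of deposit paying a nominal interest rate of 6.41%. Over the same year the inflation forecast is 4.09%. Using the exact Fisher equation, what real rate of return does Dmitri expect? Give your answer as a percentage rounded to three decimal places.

2.229%

1 + r = 1.06410 / 1.04090 = 1.022288
r = 1.022288 − 1 = 2.2288%, i.e. 2.229%.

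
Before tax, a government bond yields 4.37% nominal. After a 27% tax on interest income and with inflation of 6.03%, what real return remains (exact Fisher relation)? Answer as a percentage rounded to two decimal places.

-2.68%

After-tax nominal return = 4.37% × (1 − 0.27) = 3.1901%.
1 + r = 1.031901 / 1.06030 = 0.973216
After-tax real rate = 0.973216 − 1 → -2.68%.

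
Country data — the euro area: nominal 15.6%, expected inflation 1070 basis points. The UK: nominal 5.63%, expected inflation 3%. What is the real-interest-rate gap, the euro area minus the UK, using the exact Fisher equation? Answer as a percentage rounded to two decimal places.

The euro area: (1 + 0.1560)/(1 + 0.1070) − 1 = 4.4264%
The UK: (1 + 0.0563)/(1 + 0.0300) − 1 = 2.5534%
Differential = 4.4264% − 2.5534% = 1.8730% → 1.87%.

1.87%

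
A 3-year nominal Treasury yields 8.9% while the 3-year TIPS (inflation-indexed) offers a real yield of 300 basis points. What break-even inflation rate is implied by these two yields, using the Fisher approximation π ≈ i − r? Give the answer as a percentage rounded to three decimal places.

π ≈ i − r = 8.9% − 3% → 5.900%.

5.900%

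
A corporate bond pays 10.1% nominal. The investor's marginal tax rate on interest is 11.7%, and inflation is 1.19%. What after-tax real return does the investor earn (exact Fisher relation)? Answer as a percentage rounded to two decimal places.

After-tax nominal return = 10.1% × (1 − 0.117) = 8.9183%.
1 + r = 1.089183 / 1.01190 = 1.076374
After-tax real rate = 1.076374 − 1 → 7.64%.

7.64%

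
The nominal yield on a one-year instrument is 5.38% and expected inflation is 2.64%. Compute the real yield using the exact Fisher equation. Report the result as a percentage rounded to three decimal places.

By the Fisher relation, 1 + r = (1 + i)/(1 + π).
1 + r = 1.05380 / 1.02640 = 1.0266952
r = 1.0266952 − 1 = 2.66952%, i.e. 2.670%.

2.670%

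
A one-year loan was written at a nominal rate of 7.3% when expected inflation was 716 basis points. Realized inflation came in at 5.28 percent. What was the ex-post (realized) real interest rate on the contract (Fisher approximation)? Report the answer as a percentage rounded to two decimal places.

2.02%

Ex-post: 7.3% − 5.28% = 2.020%
So the realized real rate is 2.02%.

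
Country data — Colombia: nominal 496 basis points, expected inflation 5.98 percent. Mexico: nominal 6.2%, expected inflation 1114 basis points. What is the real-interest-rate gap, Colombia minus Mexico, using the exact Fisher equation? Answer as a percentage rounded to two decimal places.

Colombia: (1 + 0.0496)/(1 + 0.0598) − 1 = -0.9624%
Mexico: (1 + 0.0620)/(1 + 0.1114) − 1 = -4.4448%
Differential = -0.9624% − (-4.4448%) = 3.4824% → 3.48%.

3.48%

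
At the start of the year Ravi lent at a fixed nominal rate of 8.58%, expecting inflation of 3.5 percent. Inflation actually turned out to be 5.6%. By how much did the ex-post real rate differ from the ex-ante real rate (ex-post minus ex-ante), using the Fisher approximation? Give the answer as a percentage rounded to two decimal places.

-2.10%

Ex-ante: 8.58% − 3.5% = 5.080%
Ex-post: 8.58% − 5.6% = 2.980%
Difference (ex-post − ex-ante) = -2.1000% → -2.10%.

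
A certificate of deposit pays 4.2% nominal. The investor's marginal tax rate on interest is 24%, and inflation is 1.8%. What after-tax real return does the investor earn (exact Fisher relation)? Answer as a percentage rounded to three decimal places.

After-tax nominal return = 4.2% × (1 − 0.24) = 3.1920%.
1 + r = 1.03192 / 1.01800 = 1.013674
After-tax real rate = 1.013674 − 1 → 1.367%.

1.367%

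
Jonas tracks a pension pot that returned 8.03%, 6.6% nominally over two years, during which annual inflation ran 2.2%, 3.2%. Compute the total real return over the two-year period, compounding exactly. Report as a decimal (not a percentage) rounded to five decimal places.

Compound the nominal returns: 1.0803 × 1.0660 = 1.151600.
Compound inflation: 1.0220 × 1.0320 = 1.054704.
Deflate: 1.151600 / 1.054704 = 1.091870.
Total real return = 1.091870 − 1 → 0.09187.

0.09187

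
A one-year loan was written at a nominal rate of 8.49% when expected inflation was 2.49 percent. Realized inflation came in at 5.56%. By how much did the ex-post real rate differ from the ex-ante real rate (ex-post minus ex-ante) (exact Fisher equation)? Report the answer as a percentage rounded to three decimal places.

-3.079%

Ex-ante: (1 + 0.0849)/(1 + 0.0249) − 1 = 5.8542%
Ex-post: (1 + 0.0849)/(1 + 0.0556) − 1 = 2.7757%
Difference (ex-post − ex-ante) = -3.0786% → -3.079%.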